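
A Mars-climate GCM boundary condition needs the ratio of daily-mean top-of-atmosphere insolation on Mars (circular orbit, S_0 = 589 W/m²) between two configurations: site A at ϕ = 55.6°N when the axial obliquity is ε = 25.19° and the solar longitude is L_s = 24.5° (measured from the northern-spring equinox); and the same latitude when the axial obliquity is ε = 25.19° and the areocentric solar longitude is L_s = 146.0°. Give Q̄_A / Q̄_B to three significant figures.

Q̄_A / Q̄_B ≈ 0.901

— Configuration A (ϕ=+55.6°):
Solar declination: sin δ = sin ε · sin L_s = sin 25.19° × sin 24.5° = 0.17650, so δ = +10.166°.
cos h₀ = −tan(+55.6°) tan(+10.166°) = -0.2619, h₀ = 1.8358 rad.
Bracket: h₀ sin ϕ sin δ + cos ϕ cos δ sin h₀ = 1.8358×0.82511×0.17650 + 0.56497×0.98430×0.96510 = 0.267351 + 0.536692 = 0.804043.
Q̄ = (S_0/π) × [bracket] = (589/π) × 0.804043 = 150.75 W/m².
— Configuration B (ϕ=+55.6°):
sin δ = sin 25.19° × sin 146.0° = 0.23800, so δ = +13.769°.
cos h₀ = −tan(+55.6°) tan(+13.769°) = -0.3579, h₀ = 1.9368 rad.
Bracket: h₀ sin ϕ sin δ + cos ϕ cos δ sin h₀ = 1.9368×0.82511×0.23800 + 0.56497×0.97126×0.93377 = 0.380341 + 0.512390 = 0.892731.
Q̄ = (S_0/π) × [bracket] = (589/π) × 0.892731 = 167.37 W/m².
Ratio Q̄_A / Q̄_B = 150.75 / 167.37 = 0.9007.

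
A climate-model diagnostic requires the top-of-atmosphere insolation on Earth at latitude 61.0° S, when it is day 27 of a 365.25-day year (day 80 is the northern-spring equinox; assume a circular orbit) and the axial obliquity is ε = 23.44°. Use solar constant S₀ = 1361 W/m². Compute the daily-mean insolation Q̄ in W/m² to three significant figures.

Solar longitude: λ_s = 360° × (27 − 80)/365.25 = -52.238°, i.e. -52.238° + 360° = 307.762°.
sin δ = sin 23.44° × sin 307.762° = -0.31448, so δ = -18.329°.
cos H₀ = −tan(-61.0°) tan(-18.329°) = -0.5977, H₀ = 2.2114 rad.
Bracket: H₀ sin φ sin δ + cos φ cos δ sin H₀ = 2.2114×-0.87462×-0.31448 + 0.48481×0.94927×0.80175 = 0.608247 + 0.368978 = 0.977225.
Q̄ = (S₀/π) × [bracket] = (1361/π) × 0.977225 = 423.4 W/m².

Q̄ ≈ 423 W/m²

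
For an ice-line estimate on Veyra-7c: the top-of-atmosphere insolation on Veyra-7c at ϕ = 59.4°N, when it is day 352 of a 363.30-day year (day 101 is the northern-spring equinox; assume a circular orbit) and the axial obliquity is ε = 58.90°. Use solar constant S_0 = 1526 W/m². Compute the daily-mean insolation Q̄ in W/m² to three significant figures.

Q̄ ≈ 0.00 W/m²

Solar longitude: L_s = 360° × (352 − 101)/363.30 = 248.720°.
sin δ = sin 58.90° × sin 248.720° = -0.79789, so δ = -52.929°.
cos h₀ = −tan(+59.4°) tan(-52.929°) = 2.2381 ≥ 1 ⇒ polar night, h₀ = 0 and Q̄ = 0.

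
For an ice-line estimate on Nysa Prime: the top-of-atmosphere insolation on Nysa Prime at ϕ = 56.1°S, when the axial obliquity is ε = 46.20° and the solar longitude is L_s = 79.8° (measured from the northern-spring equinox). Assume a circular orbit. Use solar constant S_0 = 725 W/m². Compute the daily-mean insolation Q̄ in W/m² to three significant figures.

Solar declination: sin δ = sin ε · sin L_s = sin 46.20° × sin 79.8° = 0.71035, so δ = +45.264°.
cos h₀ = −tan(-56.1°) tan(+45.264°) = 1.5019 ≥ 1 ⇒ polar night, h₀ = 0 and Q̄ = 0.

Q̄ ≈ 0.00 W/m²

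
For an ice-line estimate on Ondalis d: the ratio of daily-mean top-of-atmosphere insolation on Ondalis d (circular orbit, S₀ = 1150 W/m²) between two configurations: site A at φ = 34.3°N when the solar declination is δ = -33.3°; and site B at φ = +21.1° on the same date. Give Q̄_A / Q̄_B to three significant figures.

— Configuration A (φ=+34.3°):
cos H₀ = −tan(+34.3°) tan(-33.300°) = 0.4481, H₀ = 1.1062 rad.
Bracket: H₀ sin φ sin δ + cos φ cos δ sin H₀ = 1.1062×0.56353×-0.54902 + 0.82610×0.83581×0.89399 = -0.342246 + 0.617267 = 0.275021.
Q̄ = (S₀/π) × [bracket] = (1150/π) × 0.275021 = 100.67 W/m².
— Configuration B (φ=+21.1°):
cos H₀ = −tan(+21.1°) tan(-33.300°) = 0.2535, H₀ = 1.3145 rad.
Bracket: H₀ sin φ sin δ + cos φ cos δ sin H₀ = 1.3145×0.36000×-0.54902 + 0.93295×0.83581×0.96734 = -0.259807 + 0.754302 = 0.494495.
Q̄ = (S₀/π) × [bracket] = (1150/π) × 0.494495 = 181.01 W/m².
Ratio Q̄_A / Q̄_B = 100.67 / 181.01 = 0.5562.

Q̄_A / Q̄_B ≈ 0.556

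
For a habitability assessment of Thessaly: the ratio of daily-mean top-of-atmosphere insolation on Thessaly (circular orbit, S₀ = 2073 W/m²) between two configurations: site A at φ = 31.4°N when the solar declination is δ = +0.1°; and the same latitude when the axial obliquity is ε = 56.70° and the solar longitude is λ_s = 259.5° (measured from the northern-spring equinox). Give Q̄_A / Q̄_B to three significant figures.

Q̄_A / Q̄_B ≈ 44.8

— Configuration A (φ=+31.4°):
cos H₀ = −tan(+31.4°) tan(+0.100°) = -0.0011, H₀ = 1.5719 rad.
Bracket: H₀ sin φ sin δ + cos φ cos δ sin H₀ = 1.5719×0.52101×0.00175 + 0.85355×1.00000×1.00000 = 0.001433 + 0.853550 = 0.854983.
Q̄ = (S₀/π) × [bracket] = (2073/π) × 0.854983 = 564.17 W/m².
— Configuration B (φ=+31.4°):
Solar declination: sin δ = sin ε · sin λ_s = sin 56.70° × sin 259.5° = -0.82181, so δ = -55.267°.
cos H₀ = −tan(+31.4°) tan(-55.267°) = 0.8804, H₀ = 0.4940 rad.
Bracket: H₀ sin φ sin δ + cos φ cos δ sin H₀ = 0.4940×0.52101×-0.82181 + 0.85355×0.56976×0.47417 = -0.211517 + 0.230598 = 0.019081.
Q̄ = (S₀/π) × [bracket] = (2073/π) × 0.019081 = 12.591 W/m².
Ratio Q̄_A / Q̄_B = 564.17 / 12.591 = 44.81.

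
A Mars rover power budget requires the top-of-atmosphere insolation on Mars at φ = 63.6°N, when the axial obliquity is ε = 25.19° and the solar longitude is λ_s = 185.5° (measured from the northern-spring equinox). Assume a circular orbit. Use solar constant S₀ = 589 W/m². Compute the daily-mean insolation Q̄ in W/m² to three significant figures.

Q̄ ≈ 72.8 W/m²

Solar declination: sin δ = sin ε · sin λ_s = sin 25.19° × sin 185.5° = -0.04079, so δ = -2.338°.
cos H₀ = −tan(+63.6°) tan(-2.338°) = 0.0822, H₀ = 1.4885 rad.
Bracket: H₀ sin φ sin δ + cos φ cos δ sin H₀ = 1.4885×0.89571×-0.04079 + 0.44464×0.99917×0.99661 = -0.054384 + 0.442765 = 0.388381.
Q̄ = (S₀/π) × [bracket] = (589/π) × 0.388381 = 72.82 W/m².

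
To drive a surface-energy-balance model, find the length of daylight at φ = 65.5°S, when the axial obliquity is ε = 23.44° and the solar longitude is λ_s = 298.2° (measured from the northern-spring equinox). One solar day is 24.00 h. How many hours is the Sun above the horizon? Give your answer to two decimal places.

19.36 h

Solar declination: sin δ = sin ε · sin λ_s = sin 23.44° × sin 298.2° = -0.35057, so δ = -20.522°.
cos H₀ = −tan φ · tan δ = −tan(-65.5°) × tan(-20.522°) = -0.8214, so H₀ = 2.5346 rad = 145.22°.
Daylight = 2H₀/(2π) × 24.00 h = (2.5346/π) × 24.00 = 19.36 h.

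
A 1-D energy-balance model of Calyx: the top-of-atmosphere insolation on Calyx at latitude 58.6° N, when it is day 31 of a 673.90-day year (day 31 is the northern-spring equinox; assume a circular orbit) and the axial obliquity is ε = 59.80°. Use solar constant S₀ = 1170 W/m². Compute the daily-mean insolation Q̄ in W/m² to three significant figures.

Solar longitude: λ_s = 360° × (31 − 31)/673.90 = 0.000°.
sin δ = sin 59.80° × sin 0.000° = 0.00000, so δ = +0.000°.
cos H₀ = −tan(+58.6°) tan(+0.000°) = -0.0000, H₀ = 1.5708 rad.
Bracket: H₀ sin φ sin δ + cos φ cos δ sin H₀ = 1.5708×0.85355×0.00000 + 0.52101×1.00000×1.00000 = 0.000000 + 0.521010 = 0.521010.
Q̄ = (S₀/π) × [bracket] = (1170/π) × 0.521010 = 194.0 W/m².

Q̄ ≈ 194 W/m²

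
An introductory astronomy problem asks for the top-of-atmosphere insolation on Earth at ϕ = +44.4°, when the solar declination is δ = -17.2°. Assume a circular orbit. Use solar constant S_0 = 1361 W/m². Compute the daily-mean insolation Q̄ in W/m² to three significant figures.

cos h₀ = −tan(+44.4°) tan(-17.200°) = 0.3031, h₀ = 1.2628 rad.
Bracket: h₀ sin ϕ sin δ + cos ϕ cos δ sin h₀ = 1.2628×0.69966×-0.29571 + 0.71447×0.95528×0.95295 = -0.261269 + 0.650406 = 0.389137.
Q̄ = (S_0/π) × [bracket] = (1361/π) × 0.389137 = 168.6 W/m².

Q̄ ≈ 169 W/m²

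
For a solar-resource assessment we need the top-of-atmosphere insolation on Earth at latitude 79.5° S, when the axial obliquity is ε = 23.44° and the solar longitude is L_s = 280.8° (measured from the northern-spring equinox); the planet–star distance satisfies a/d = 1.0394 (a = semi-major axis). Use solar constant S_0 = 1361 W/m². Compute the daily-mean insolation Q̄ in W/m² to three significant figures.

Solar declination: sin δ = sin ε · sin L_s = sin 23.44° × sin 280.8° = -0.39074, so δ = -23.001°.
cos h₀ = −tan(-79.5°) tan(-23.001°) = -2.2903 ≤ −1 ⇒ polar day, h₀ = π.
Bracket: h₀ sin ϕ sin δ + cos ϕ cos δ sin h₀ = 3.1416×-0.98325×-0.39074 + 0.18224×0.92050×0.00000 = 1.206987 + 0.000000 = 1.206987.
Inverse-square distance factor (a/d)² = 1.0394² = 1.080352.
Q̄ = (S_0/π) × 1.080352 × [bracket] = (1361/π) × 1.080352 × 1.206987 = 564.9 W/m².

Q̄ ≈ 565 W/m²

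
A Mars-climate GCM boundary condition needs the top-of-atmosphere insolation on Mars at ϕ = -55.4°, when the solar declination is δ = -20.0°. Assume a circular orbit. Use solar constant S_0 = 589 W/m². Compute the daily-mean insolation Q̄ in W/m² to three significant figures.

Q̄ ≈ 197 W/m²

cos h₀ = −tan(-55.4°) tan(-20.000°) = -0.5276, h₀ = 2.1266 rad.
Bracket: h₀ sin ϕ sin δ + cos ϕ cos δ sin h₀ = 2.1266×-0.82314×-0.34202 + 0.56784×0.93969×0.84949 = 0.598702 + 0.453282 = 1.051984.
Q̄ = (S_0/π) × [bracket] = (589/π) × 1.051984 = 197.2 W/m².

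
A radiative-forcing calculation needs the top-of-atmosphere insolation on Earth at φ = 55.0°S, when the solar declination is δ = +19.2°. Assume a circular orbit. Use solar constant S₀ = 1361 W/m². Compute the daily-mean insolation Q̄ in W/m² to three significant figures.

cos H₀ = −tan(-55.0°) tan(+19.200°) = 0.4973, H₀ = 1.0503 rad.
Bracket: H₀ sin φ sin δ + cos φ cos δ sin H₀ = 1.0503×-0.81915×0.32887 + 0.57358×0.94438×0.86756 = -0.282944 + 0.469938 = 0.186994.
Q̄ = (S₀/π) × [bracket] = (1361/π) × 0.186994 = 81.01 W/m².

Q̄ ≈ 81.0 W/m²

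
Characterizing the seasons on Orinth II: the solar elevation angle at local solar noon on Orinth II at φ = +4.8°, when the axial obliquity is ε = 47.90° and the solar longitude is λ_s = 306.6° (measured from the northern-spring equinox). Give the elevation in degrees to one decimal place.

Solar declination: sin δ = sin ε · sin λ_s = sin 47.90° × sin 306.6° = -0.59567, so δ = -36.560°.
At local noon the hour angle is zero, so the zenith angle equals |φ − δ| = |+4.8° − (-36.560°)| = 41.360°.
Elevation = 90° − 41.360° = 48.6°.

48.6°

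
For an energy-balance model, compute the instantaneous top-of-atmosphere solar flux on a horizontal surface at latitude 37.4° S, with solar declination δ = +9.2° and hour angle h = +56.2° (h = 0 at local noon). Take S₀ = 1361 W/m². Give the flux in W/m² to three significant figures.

462 W/m²

cos θ_z = sin φ sin δ + cos φ cos δ cos h = -0.097108 + 0.436245 = 0.339137.
Flux = S₀ · cos θ_z = 1361 × 0.339137 = 461.6 W/m².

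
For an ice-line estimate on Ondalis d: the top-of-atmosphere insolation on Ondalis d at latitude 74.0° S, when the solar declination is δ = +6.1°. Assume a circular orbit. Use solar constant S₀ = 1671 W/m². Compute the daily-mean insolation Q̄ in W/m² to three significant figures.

cos H₀ = −tan(-74.0°) tan(+6.100°) = 0.3727, H₀ = 1.1889 rad.
Bracket: H₀ sin φ sin δ + cos φ cos δ sin H₀ = 1.1889×-0.96126×0.10626 + 0.27564×0.99434×0.92795 = -0.121438 + 0.254332 = 0.132894.
Q̄ = (S₀/π) × [bracket] = (1671/π) × 0.132894 = 70.69 W/m².

Q̄ ≈ 70.7 W/m²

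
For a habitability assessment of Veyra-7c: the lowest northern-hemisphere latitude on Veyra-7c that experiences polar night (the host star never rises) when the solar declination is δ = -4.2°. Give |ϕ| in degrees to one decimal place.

|ϕ| = 85.8°

Polar night requires cos h₀ = −tan ϕ tan δ ≥ 1, i.e. tan ϕ tan δ ≤ −1.
The boundary is |tan ϕ| · |tan δ| = 1, so |ϕ| = 90° − |δ| = 90° − 4.2° = 85.8° in the northern hemisphere.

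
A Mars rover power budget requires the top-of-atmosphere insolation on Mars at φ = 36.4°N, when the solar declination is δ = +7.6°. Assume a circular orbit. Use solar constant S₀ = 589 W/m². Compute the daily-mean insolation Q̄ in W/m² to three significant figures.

cos H₀ = −tan(+36.4°) tan(+7.600°) = -0.0984, H₀ = 1.6693 rad.
Bracket: H₀ sin φ sin δ + cos φ cos δ sin H₀ = 1.6693×0.59342×0.13226 + 0.80489×0.99122×0.99515 = 0.131016 + 0.793954 = 0.924970.
Q̄ = (S₀/π) × [bracket] = (589/π) × 0.924970 = 173.4 W/m².

Q̄ ≈ 173 W/m²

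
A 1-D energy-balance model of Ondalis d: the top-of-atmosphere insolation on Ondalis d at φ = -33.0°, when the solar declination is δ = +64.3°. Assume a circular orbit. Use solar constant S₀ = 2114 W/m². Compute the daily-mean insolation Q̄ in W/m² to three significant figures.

Q̄ ≈ 0.00 W/m²

cos H₀ = −tan(-33.0°) tan(+64.300°) = 1.3494 ≥ 1 ⇒ polar night, H₀ = 0 and Q̄ = 0.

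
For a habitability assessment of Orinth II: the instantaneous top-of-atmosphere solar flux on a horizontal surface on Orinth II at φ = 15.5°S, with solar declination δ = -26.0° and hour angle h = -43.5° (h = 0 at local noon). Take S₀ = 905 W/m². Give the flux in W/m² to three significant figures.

675 W/m²

cos θ_z = sin φ sin δ + cos φ cos δ cos h = 0.117150 + 0.628251 = 0.745401.
Flux = S₀ · cos θ_z = 905 × 0.745401 = 674.6 W/m².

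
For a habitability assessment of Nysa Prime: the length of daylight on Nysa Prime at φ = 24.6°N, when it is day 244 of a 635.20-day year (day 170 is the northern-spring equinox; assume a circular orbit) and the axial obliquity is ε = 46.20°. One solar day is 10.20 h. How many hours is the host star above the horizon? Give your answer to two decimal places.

5.93 h

Solar longitude: λ_s = 360° × (244 − 170)/635.20 = 41.940°.
sin δ = sin 46.20° × sin 41.940° = 0.48239, so δ = +28.841°.
cos H₀ = −tan φ · tan δ = −tan(+24.6°) × tan(+28.841°) = -0.2521, so H₀ = 1.8257 rad = 104.60°.
Daylight = 2H₀/(2π) × 10.20 h = (1.8257/π) × 10.20 = 5.93 h.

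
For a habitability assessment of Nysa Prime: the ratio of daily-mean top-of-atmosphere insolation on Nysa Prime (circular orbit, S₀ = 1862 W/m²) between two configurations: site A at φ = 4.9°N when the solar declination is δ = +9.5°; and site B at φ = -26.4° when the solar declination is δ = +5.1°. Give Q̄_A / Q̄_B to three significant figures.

— Configuration A (φ=+4.9°):
cos H₀ = −tan(+4.9°) tan(+9.500°) = -0.0143, H₀ = 1.5851 rad.
Bracket: H₀ sin φ sin δ + cos φ cos δ sin H₀ = 1.5851×0.08542×0.16505 + 0.99635×0.98629×0.99990 = 0.022348 + 0.982592 = 1.004940.
Q̄ = (S₀/π) × [bracket] = (1862/π) × 1.004940 = 595.62 W/m².
— Configuration B (φ=-26.4°):
cos H₀ = −tan(-26.4°) tan(+5.100°) = 0.0443, H₀ = 1.5265 rad.
Bracket: H₀ sin φ sin δ + cos φ cos δ sin H₀ = 1.5265×-0.44464×0.08889 + 0.89571×0.99604×0.99902 = -0.060333 + 0.891289 = 0.830956.
Q̄ = (S₀/π) × [bracket] = (1862/π) × 0.830956 = 492.50 W/m².
Ratio Q̄_A / Q̄_B = 595.62 / 492.50 = 1.209.

Q̄_A / Q̄_B ≈ 1.21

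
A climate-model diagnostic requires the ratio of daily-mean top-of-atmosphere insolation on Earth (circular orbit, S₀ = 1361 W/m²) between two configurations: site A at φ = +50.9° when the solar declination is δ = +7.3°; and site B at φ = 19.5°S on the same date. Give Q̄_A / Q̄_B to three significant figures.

Q̄_A / Q̄_B ≈ 0.907

— Configuration A (φ=+50.9°):
cos H₀ = −tan(+50.9°) tan(+7.300°) = -0.1576, H₀ = 1.7291 rad.
Bracket: H₀ sin φ sin δ + cos φ cos δ sin H₀ = 1.7291×0.77605×0.12706 + 0.63068×0.99189×0.98750 = 0.170498 + 0.617746 = 0.788244.
Q̄ = (S₀/π) × [bracket] = (1361/π) × 0.788244 = 341.48 W/m².
— Configuration B (φ=-19.5°):
cos H₀ = −tan(-19.5°) tan(+7.300°) = 0.0454, H₀ = 1.5254 rad.
Bracket: H₀ sin φ sin δ + cos φ cos δ sin H₀ = 1.5254×-0.33381×0.12706 + 0.94264×0.99189×0.99897 = -0.064698 + 0.934032 = 0.869334.
Q̄ = (S₀/π) × [bracket] = (1361/π) × 0.869334 = 376.61 W/m².
Ratio Q̄_A / Q̄_B = 341.48 / 376.61 = 0.9067.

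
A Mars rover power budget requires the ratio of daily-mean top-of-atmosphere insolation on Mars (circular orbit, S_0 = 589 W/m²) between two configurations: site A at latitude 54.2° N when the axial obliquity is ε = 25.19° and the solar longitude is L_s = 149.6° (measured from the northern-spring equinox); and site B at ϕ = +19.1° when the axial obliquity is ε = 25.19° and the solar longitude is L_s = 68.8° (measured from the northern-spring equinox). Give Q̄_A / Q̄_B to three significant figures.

Q̄_A / Q̄_B ≈ 0.807

— Configuration A (ϕ=+54.2°):
Solar declination: sin δ = sin ε · sin L_s = sin 25.19° × sin 149.6° = 0.21538, so δ = +12.438°.
cos h₀ = −tan(+54.2°) tan(+12.438°) = -0.3058, h₀ = 1.8816 rad.
Bracket: h₀ sin ϕ sin δ + cos ϕ cos δ sin h₀ = 1.8816×0.81106×0.21538 + 0.58496×0.97653×0.95209 = 0.328689 + 0.543863 = 0.872552.
Q̄ = (S_0/π) × [bracket] = (589/π) × 0.872552 = 163.59 W/m².
— Configuration B (ϕ=+19.1°):
Solar declination: sin δ = sin ε · sin L_s = sin 25.19° × sin 68.8° = 0.39682, so δ = +23.379°.
cos h₀ = −tan(+19.1°) tan(+23.379°) = -0.1497, h₀ = 1.7211 rad.
Bracket: h₀ sin ϕ sin δ + cos ϕ cos δ sin h₀ = 1.7211×0.32722×0.39682 + 0.94495×0.91790×0.98873 = 0.223480 + 0.857594 = 1.081074.
Q̄ = (S_0/π) × [bracket] = (589/π) × 1.081074 = 202.68 W/m².
Ratio Q̄_A / Q̄_B = 163.59 / 202.68 = 0.8071.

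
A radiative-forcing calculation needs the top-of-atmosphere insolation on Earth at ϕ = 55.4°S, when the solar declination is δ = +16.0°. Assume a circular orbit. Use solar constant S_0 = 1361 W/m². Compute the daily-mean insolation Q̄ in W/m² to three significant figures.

Q̄ ≈ 103 W/m²

cos h₀ = −tan(-55.4°) tan(+16.000°) = 0.4157, h₀ = 1.1421 rad.
Bracket: h₀ sin ϕ sin δ + cos ϕ cos δ sin h₀ = 1.1421×-0.82314×0.27564 + 0.56784×0.96126×0.90952 = -0.259131 + 0.496454 = 0.237323.
Q̄ = (S_0/π) × [bracket] = (1361/π) × 0.237323 = 102.8 W/m².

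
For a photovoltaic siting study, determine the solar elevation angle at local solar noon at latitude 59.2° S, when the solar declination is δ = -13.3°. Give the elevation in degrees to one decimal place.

44.1°

At local noon the hour angle is zero, so the zenith angle equals |ϕ − δ| = |-59.2° − (-13.300°)| = 45.900°.
Elevation = 90° − 45.900° = 44.1°.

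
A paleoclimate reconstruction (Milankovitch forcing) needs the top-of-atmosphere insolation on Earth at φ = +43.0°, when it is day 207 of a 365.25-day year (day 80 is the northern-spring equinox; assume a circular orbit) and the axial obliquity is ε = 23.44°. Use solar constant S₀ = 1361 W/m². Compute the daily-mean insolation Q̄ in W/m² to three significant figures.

Solar longitude: λ_s = 360° × (207 − 80)/365.25 = 125.175°.
sin δ = sin 23.44° × sin 125.175° = 0.32515, so δ = +18.975°.
cos H₀ = −tan(+43.0°) tan(+18.975°) = -0.3206, H₀ = 1.8972 rad.
Bracket: H₀ sin φ sin δ + cos φ cos δ sin H₀ = 1.8972×0.68200×0.32515 + 0.73135×0.94566×0.94720 = 0.420708 + 0.655092 = 1.075800.
Q̄ = (S₀/π) × [bracket] = (1361/π) × 1.075800 = 466.1 W/m².

Q̄ ≈ 466 W/m²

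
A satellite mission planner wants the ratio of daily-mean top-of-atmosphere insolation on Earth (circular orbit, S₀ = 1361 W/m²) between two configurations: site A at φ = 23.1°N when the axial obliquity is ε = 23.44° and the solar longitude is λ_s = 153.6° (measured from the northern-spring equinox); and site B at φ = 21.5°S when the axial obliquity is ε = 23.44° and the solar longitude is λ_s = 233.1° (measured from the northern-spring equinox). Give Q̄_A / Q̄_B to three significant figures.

— Configuration A (φ=+23.1°):
Solar declination: sin δ = sin ε · sin λ_s = sin 23.44° × sin 153.6° = 0.17687, so δ = +10.188°.
cos H₀ = −tan(+23.1°) tan(+10.188°) = -0.0767, H₀ = 1.6475 rad.
Bracket: H₀ sin φ sin δ + cos φ cos δ sin H₀ = 1.6475×0.39234×0.17687 + 0.91982×0.98423×0.99706 = 0.114325 + 0.902653 = 1.016978.
Q̄ = (S₀/π) × [bracket] = (1361/π) × 1.016978 = 440.57 W/m².
— Configuration B (φ=-21.5°):
Solar declination: sin δ = sin ε · sin λ_s = sin 23.44° × sin 233.1° = -0.31811, so δ = -18.548°.
cos H₀ = −tan(-21.5°) tan(-18.548°) = -0.1322, H₀ = 1.7034 rad.
Bracket: H₀ sin φ sin δ + cos φ cos δ sin H₀ = 1.7034×-0.36650×-0.31811 + 0.93042×0.94806×0.99123 = 0.198595 + 0.874358 = 1.072953.
Q̄ = (S₀/π) × [bracket] = (1361/π) × 1.072953 = 464.82 W/m².
Ratio Q̄_A / Q̄_B = 440.57 / 464.82 = 0.9478.

Q̄_A / Q̄_B ≈ 0.948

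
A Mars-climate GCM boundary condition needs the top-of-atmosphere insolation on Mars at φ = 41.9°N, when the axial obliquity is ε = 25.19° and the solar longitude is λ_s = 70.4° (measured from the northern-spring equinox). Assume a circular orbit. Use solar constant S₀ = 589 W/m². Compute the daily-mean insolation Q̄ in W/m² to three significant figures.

Solar declination: sin δ = sin ε · sin λ_s = sin 25.19° × sin 70.4° = 0.40096, so δ = +23.638°.
cos H₀ = −tan(+41.9°) tan(+23.638°) = -0.3927, H₀ = 1.9744 rad.
Bracket: H₀ sin φ sin δ + cos φ cos δ sin H₀ = 1.9744×0.66783×0.40096 + 0.74431×0.91610×0.91966 = 0.528691 + 0.627082 = 1.155773.
Q̄ = (S₀/π) × [bracket] = (589/π) × 1.155773 = 216.7 W/m².

Q̄ ≈ 217 W/m²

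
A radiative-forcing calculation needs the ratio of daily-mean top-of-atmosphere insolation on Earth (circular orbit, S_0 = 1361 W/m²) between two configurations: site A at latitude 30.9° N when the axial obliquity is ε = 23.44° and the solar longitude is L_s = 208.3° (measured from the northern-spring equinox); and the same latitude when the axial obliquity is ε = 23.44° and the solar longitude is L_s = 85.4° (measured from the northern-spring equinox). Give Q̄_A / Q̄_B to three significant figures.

— Configuration A (ϕ=+30.9°):
Solar declination: sin δ = sin ε · sin L_s = sin 23.44° × sin 208.3° = -0.18859, so δ = -10.870°.
cos h₀ = −tan(+30.9°) tan(-10.870°) = 0.1149, h₀ = 1.4556 rad.
Bracket: h₀ sin ϕ sin δ + cos ϕ cos δ sin h₀ = 1.4556×0.51354×-0.18859 + 0.85806×0.98206×0.99337 = -0.140973 + 0.837080 = 0.696107.
Q̄ = (S_0/π) × [bracket] = (1361/π) × 0.696107 = 301.57 W/m².
— Configuration B (ϕ=+30.9°):
Solar declination: sin δ = sin ε · sin L_s = sin 23.44° × sin 85.4° = 0.39651, so δ = +23.360°.
cos h₀ = −tan(+30.9°) tan(+23.360°) = -0.2585, h₀ = 1.8323 rad.
Bracket: h₀ sin ϕ sin δ + cos ϕ cos δ sin h₀ = 1.8323×0.51354×0.39651 + 0.85806×0.91803×0.96601 = 0.373100 + 0.760950 = 1.134050.
Q̄ = (S_0/π) × [bracket] = (1361/π) × 1.134050 = 491.29 W/m².
Ratio Q̄_A / Q̄_B = 301.57 / 491.29 = 0.6138.

Q̄_A / Q̄_B ≈ 0.614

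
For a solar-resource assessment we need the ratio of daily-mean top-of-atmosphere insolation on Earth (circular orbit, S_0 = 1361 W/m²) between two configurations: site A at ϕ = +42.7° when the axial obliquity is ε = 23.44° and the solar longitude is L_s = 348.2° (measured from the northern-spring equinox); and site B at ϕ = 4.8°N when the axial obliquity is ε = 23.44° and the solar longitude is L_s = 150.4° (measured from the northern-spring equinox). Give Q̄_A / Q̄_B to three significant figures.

— Configuration A (ϕ=+42.7°):
Solar declination: sin δ = sin ε · sin L_s = sin 23.44° × sin 348.2° = -0.08135, so δ = -4.666°.
cos h₀ = −tan(+42.7°) tan(-4.666°) = 0.0753, h₀ = 1.4954 rad.
Bracket: h₀ sin ϕ sin δ + cos ϕ cos δ sin h₀ = 1.4954×0.67816×-0.08135 + 0.73491×0.99669×0.99716 = -0.082499 + 0.730397 = 0.647898.
Q̄ = (S_0/π) × [bracket] = (1361/π) × 0.647898 = 280.68 W/m².
— Configuration B (ϕ=+4.8°):
Solar declination: sin δ = sin ε · sin L_s = sin 23.44° × sin 150.4° = 0.19648, so δ = +11.331°.
cos h₀ = −tan(+4.8°) tan(+11.331°) = -0.0168, h₀ = 1.5876 rad.
Bracket: h₀ sin ϕ sin δ + cos ϕ cos δ sin h₀ = 1.5876×0.08368×0.19648 + 0.99649×0.98051×0.99986 = 0.026102 + 0.976932 = 1.003034.
Q̄ = (S_0/π) × [bracket] = (1361/π) × 1.003034 = 434.53 W/m².
Ratio Q̄_A / Q̄_B = 280.68 / 434.53 = 0.6459.

Q̄_A / Q̄_B ≈ 0.646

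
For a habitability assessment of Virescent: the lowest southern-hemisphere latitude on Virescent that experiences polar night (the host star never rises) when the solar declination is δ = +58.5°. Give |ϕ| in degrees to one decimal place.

|ϕ| = 31.5°

Polar night requires cos h₀ = −tan ϕ tan δ ≥ 1, i.e. tan ϕ tan δ ≤ −1.
The boundary is |tan ϕ| · |tan δ| = 1, so |ϕ| = 90° − |δ| = 90° − 58.5° = 31.5° in the southern hemisphere.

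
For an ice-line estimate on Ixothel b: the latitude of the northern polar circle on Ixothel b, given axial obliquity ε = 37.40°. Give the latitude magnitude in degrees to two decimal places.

52.60°

The polar circle is the lowest latitude that experiences at least one full rotation of continuous daylight at the northern-summer solstice; it lies at |φ| = 90° − ε = 90° − 37.40° = 52.60°.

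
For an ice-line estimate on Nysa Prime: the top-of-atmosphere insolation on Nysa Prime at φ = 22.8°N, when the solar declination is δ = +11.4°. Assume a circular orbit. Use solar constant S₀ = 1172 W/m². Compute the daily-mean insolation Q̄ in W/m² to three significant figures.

cos H₀ = −tan(+22.8°) tan(+11.400°) = -0.0848, H₀ = 1.6557 rad.
Bracket: H₀ sin φ sin δ + cos φ cos δ sin H₀ = 1.6557×0.38752×0.19766 + 0.92186×0.98027×0.99640 = 0.126822 + 0.900418 = 1.027240.
Q̄ = (S₀/π) × [bracket] = (1172/π) × 1.027240 = 383.2 W/m².

Q̄ ≈ 383 W/m²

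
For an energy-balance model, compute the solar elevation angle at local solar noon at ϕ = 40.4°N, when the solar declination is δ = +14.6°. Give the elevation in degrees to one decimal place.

64.2°

At local noon the hour angle is zero, so the zenith angle equals |ϕ − δ| = |+40.4° − (+14.600°)| = 25.800°.
Elevation = 90° − 25.800° = 64.2°.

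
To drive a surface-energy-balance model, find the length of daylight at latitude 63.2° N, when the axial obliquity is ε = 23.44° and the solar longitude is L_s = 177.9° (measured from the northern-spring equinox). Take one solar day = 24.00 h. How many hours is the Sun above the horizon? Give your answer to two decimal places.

Solar declination: sin δ = sin ε · sin L_s = sin 23.44° × sin 177.9° = 0.01458, so δ = +0.835°.
cos h₀ = −tan ϕ · tan δ = −tan(+63.2°) × tan(+0.835°) = -0.0289, so h₀ = 1.5997 rad = 91.65°.
Daylight = 2h₀/(2π) × 24.00 h = (1.5997/π) × 24.00 = 12.22 h.

12.22 h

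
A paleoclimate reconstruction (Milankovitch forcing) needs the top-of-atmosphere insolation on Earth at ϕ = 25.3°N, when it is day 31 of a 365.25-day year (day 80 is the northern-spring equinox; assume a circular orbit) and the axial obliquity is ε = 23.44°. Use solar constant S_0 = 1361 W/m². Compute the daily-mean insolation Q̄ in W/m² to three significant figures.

Solar longitude: L_s = 360° × (31 − 80)/365.25 = -48.296°, i.e. -48.296° + 360° = 311.704°.
sin δ = sin 23.44° × sin 311.704° = -0.29698, so δ = -17.277°.
cos h₀ = −tan(+25.3°) tan(-17.277°) = 0.1470, h₀ = 1.4232 rad.
Bracket: h₀ sin ϕ sin δ + cos ϕ cos δ sin h₀ = 1.4232×0.42736×-0.29698 + 0.90408×0.95488×0.98913 = -0.180629 + 0.853904 = 0.673275.
Q̄ = (S_0/π) × [bracket] = (1361/π) × 0.673275 = 291.7 W/m².

Q̄ ≈ 292 W/m²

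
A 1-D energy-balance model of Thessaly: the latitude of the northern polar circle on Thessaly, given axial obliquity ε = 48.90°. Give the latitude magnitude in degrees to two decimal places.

41.10°

The polar circle is the lowest latitude that experiences at least one full rotation of continuous daylight at the northern-summer solstice; it lies at |ϕ| = 90° − ε = 90° − 48.90° = 41.10°.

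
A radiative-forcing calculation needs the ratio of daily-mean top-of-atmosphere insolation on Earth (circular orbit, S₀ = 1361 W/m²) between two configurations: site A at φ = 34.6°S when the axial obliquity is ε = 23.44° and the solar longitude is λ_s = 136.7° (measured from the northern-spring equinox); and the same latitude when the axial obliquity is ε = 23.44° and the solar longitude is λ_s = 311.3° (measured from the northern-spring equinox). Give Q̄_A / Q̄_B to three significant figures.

— Configuration A (φ=-34.6°):
Solar declination: sin δ = sin ε · sin λ_s = sin 23.44° × sin 136.7° = 0.27281, so δ = +15.832°.
cos H₀ = −tan(-34.6°) tan(+15.832°) = 0.1956, H₀ = 1.3739 rad.
Bracket: H₀ sin φ sin δ + cos φ cos δ sin H₀ = 1.3739×-0.56784×0.27281 + 0.82314×0.96207×0.98068 = -0.212834 + 0.776618 = 0.563784.
Q̄ = (S₀/π) × [bracket] = (1361/π) × 0.563784 = 244.24 W/m².
— Configuration B (φ=-34.6°):
Solar declination: sin δ = sin ε · sin λ_s = sin 23.44° × sin 311.3° = -0.29884, so δ = -17.388°.
cos H₀ = −tan(-34.6°) tan(-17.388°) = -0.2160, H₀ = 1.7885 rad.
Bracket: H₀ sin φ sin δ + cos φ cos δ sin H₀ = 1.7885×-0.56784×-0.29884 + 0.82314×0.95430×0.97639 = 0.303496 + 0.766976 = 1.070472.
Q̄ = (S₀/π) × [bracket] = (1361/π) × 1.070472 = 463.75 W/m².
Ratio Q̄_A / Q̄_B = 244.24 / 463.75 = 0.5267.

Q̄_A / Q̄_B ≈ 0.527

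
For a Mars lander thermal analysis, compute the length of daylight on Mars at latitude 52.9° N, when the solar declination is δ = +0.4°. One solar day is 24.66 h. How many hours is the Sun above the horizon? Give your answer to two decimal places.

12.40 h

cos h₀ = −tan ϕ · tan δ = −tan(+52.9°) × tan(+0.400°) = -0.0092, so h₀ = 1.5800 rad = 90.53°.
Daylight = 2h₀/(2π) × 24.66 h = (1.5800/π) × 24.66 = 12.40 h.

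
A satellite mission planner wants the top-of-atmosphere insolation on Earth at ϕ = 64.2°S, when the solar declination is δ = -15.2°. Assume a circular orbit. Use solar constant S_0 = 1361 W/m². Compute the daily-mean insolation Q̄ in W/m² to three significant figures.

cos h₀ = −tan(-64.2°) tan(-15.200°) = -0.5620, h₀ = 2.1676 rad.
Bracket: h₀ sin ϕ sin δ + cos ϕ cos δ sin h₀ = 2.1676×-0.90032×-0.26219 + 0.43523×0.96502×0.82712 = 0.511673 + 0.347395 = 0.859068.
Q̄ = (S_0/π) × [bracket] = (1361/π) × 0.859068 = 372.2 W/m².

Q̄ ≈ 372 W/m²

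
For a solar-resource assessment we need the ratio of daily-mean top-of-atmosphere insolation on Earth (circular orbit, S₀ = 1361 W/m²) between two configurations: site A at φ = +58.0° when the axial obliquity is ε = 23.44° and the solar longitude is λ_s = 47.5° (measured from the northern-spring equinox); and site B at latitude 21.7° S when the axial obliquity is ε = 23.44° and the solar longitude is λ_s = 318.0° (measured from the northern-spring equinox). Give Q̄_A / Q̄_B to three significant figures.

— Configuration A (φ=+58.0°):
Solar declination: sin δ = sin ε · sin λ_s = sin 23.44° × sin 47.5° = 0.29328, so δ = +17.054°.
cos H₀ = −tan(+58.0°) tan(+17.054°) = -0.4909, H₀ = 2.0840 rad.
Bracket: H₀ sin φ sin δ + cos φ cos δ sin H₀ = 2.0840×0.84805×0.29328 + 0.52992×0.95603×0.87120 = 0.518324 + 0.441367 = 0.959691.
Q̄ = (S₀/π) × [bracket] = (1361/π) × 0.959691 = 415.76 W/m².
— Configuration B (φ=-21.7°):
Solar declination: sin δ = sin ε · sin λ_s = sin 23.44° × sin 318.0° = -0.26617, so δ = -15.437°.
cos H₀ = −tan(-21.7°) tan(-15.437°) = -0.1099, H₀ = 1.6809 rad.
Bracket: H₀ sin φ sin δ + cos φ cos δ sin H₀ = 1.6809×-0.36975×-0.26617 + 0.92913×0.96393×0.99394 = 0.165428 + 0.890189 = 1.055617.
Q̄ = (S₀/π) × [bracket] = (1361/π) × 1.055617 = 457.31 W/m².
Ratio Q̄_A / Q̄_B = 415.76 / 457.31 = 0.9091.

Q̄_A / Q̄_B ≈ 0.909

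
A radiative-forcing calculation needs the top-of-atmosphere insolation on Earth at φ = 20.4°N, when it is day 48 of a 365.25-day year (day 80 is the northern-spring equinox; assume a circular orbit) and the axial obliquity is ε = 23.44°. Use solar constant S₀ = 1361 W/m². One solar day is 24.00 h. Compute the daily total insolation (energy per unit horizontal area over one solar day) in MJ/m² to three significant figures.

30.2 MJ/m²

Solar longitude: λ_s = 360° × (48 − 80)/365.25 = -31.540°, i.e. -31.540° + 360° = 328.460°.
sin δ = sin 23.44° × sin 328.460° = -0.20808, so δ = -12.010°.
cos H₀ = −tan(+20.4°) tan(-12.010°) = 0.0791, H₀ = 1.4916 rad.
Bracket: H₀ sin φ sin δ + cos φ cos δ sin H₀ = 1.4916×0.34857×-0.20808 + 0.93728×0.97811×0.99687 = -0.108186 + 0.913893 = 0.805707.
Q̄ = (S₀/π) × [bracket] = (1361/π) × 0.805707 = 349.05 W/m².
Daily total = Q̄ × 24.00 h × 3600 s/h = 349.05 × 24.00 × 3600 / 10⁶ = 30.16 MJ/m².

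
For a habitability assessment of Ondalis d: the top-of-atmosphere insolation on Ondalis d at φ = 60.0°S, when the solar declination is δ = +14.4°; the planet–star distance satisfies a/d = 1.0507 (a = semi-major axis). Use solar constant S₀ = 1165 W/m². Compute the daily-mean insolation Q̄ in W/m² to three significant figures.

cos H₀ = −tan(-60.0°) tan(+14.400°) = 0.4447, H₀ = 1.1099 rad.
Bracket: H₀ sin φ sin δ + cos φ cos δ sin H₀ = 1.1099×-0.86603×0.24869 + 0.50000×0.96858×0.89567 = -0.239042 + 0.433764 = 0.194722.
Inverse-square distance factor (a/d)² = 1.0507² = 1.103970.
Q̄ = (S₀/π) × 1.103970 × [bracket] = (1165/π) × 1.103970 × 0.194722 = 79.72 W/m².

Q̄ ≈ 79.7 W/m²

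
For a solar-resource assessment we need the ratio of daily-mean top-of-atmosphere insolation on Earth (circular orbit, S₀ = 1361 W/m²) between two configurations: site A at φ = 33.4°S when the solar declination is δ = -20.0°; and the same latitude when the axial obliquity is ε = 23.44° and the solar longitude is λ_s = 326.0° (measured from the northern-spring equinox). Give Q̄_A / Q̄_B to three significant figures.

— Configuration A (φ=-33.4°):
cos H₀ = −tan(-33.4°) tan(-20.000°) = -0.2400, H₀ = 1.8132 rad.
Bracket: H₀ sin φ sin δ + cos φ cos δ sin H₀ = 1.8132×-0.55048×-0.34202 + 0.83485×0.93969×0.97077 = 0.341381 + 0.761569 = 1.102950.
Q̄ = (S₀/π) × [bracket] = (1361/π) × 1.102950 = 477.82 W/m².
— Configuration B (φ=-33.4°):
Solar declination: sin δ = sin ε · sin λ_s = sin 23.44° × sin 326.0° = -0.22244, so δ = -12.852°.
cos H₀ = −tan(-33.4°) tan(-12.852°) = -0.1504, H₀ = 1.7218 rad.
Bracket: H₀ sin φ sin δ + cos φ cos δ sin H₀ = 1.7218×-0.55048×-0.22244 + 0.83485×0.97495×0.98862 = 0.210832 + 0.804674 = 1.015506.
Q̄ = (S₀/π) × [bracket] = (1361/π) × 1.015506 = 439.94 W/m².
Ratio Q̄_A / Q̄_B = 477.82 / 439.94 = 1.086.

Q̄_A / Q̄_B ≈ 1.09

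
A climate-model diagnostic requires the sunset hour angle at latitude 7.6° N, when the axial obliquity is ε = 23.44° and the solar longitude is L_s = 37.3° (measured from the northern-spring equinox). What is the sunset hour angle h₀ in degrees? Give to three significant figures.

Solar declination: sin δ = sin ε · sin L_s = sin 23.44° × sin 37.3° = 0.24106, so δ = +13.949°.
cos h₀ = −tan ϕ · tan δ = −tan(+7.6°) × tan(+13.949°) = -0.0331, so h₀ = 1.6039 rad = 91.90°.

h₀ = 91.9°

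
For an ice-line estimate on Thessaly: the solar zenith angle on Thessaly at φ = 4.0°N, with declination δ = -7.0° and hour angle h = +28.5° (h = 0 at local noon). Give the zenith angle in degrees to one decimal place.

θ_z = 30.5°

cos θ_z = sin φ sin δ + cos φ cos δ cos h = -0.008501 + 0.870142 = 0.861641.
θ_z = arccos(0.861641) = 30.5°.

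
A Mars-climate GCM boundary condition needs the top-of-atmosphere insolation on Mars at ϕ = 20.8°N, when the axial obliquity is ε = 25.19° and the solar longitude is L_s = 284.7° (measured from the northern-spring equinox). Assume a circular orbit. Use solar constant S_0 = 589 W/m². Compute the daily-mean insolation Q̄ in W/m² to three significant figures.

Solar declination: sin δ = sin ε · sin L_s = sin 25.19° × sin 284.7° = -0.41169, so δ = -24.311°.
cos h₀ = −tan(+20.8°) tan(-24.311°) = 0.1716, h₀ = 1.3983 rad.
Bracket: h₀ sin ϕ sin δ + cos ϕ cos δ sin h₀ = 1.3983×0.35511×-0.41169 + 0.93483×0.91132×0.98517 = -0.204425 + 0.839295 = 0.634870.
Q̄ = (S_0/π) × [bracket] = (589/π) × 0.634870 = 119.0 W/m².

Q̄ ≈ 119 W/m²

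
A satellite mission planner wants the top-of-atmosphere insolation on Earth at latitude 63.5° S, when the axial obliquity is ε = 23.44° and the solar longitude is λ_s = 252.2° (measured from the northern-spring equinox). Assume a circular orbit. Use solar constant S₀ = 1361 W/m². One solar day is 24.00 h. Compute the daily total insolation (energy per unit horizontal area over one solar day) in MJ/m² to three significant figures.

Solar declination: sin δ = sin ε · sin λ_s = sin 23.44° × sin 252.2° = -0.37875, so δ = -22.256°.
cos H₀ = −tan(-63.5°) tan(-22.256°) = -0.8208, H₀ = 2.5336 rad.
Bracket: H₀ sin φ sin δ + cos φ cos δ sin H₀ = 2.5336×-0.89493×-0.37875 + 0.44620×0.92550×0.57122 = 0.858776 + 0.235890 = 1.094666.
Q̄ = (S₀/π) × [bracket] = (1361/π) × 1.094666 = 474.23 W/m².
Daily total = Q̄ × 24.00 h × 3600 s/h = 474.23 × 24.00 × 3600 / 10⁶ = 40.97 MJ/m².

41.0 MJ/m²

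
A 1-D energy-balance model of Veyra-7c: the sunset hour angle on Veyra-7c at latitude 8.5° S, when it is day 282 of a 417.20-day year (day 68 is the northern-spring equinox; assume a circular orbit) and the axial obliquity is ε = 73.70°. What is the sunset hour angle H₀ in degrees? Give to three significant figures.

Solar longitude: λ_s = 360° × (282 − 68)/417.20 = 184.660°.
sin δ = sin 73.70° × sin 184.660° = -0.07797, so δ = -4.472°.
cos H₀ = −tan φ · tan δ = −tan(-8.5°) × tan(-4.472°) = -0.0117, so H₀ = 1.5825 rad = 90.67°.

H₀ = 90.7°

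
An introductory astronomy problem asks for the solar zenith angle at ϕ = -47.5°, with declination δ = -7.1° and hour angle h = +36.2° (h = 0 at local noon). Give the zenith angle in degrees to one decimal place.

θ_z = 50.8°

cos θ_z = sin ϕ sin δ + cos ϕ cos δ cos h = 0.091129 + 0.540994 = 0.632123.
θ_z = arccos(0.632123) = 50.8°.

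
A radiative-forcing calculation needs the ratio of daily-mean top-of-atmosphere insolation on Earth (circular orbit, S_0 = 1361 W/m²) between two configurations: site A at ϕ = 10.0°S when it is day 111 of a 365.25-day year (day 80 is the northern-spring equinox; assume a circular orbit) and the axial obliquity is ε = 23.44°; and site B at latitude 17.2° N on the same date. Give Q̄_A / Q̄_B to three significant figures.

Q̄_A / Q̄_B ≈ 0.882

— Configuration A (ϕ=-10.0°):
Solar longitude: L_s = 360° × (111 − 80)/365.25 = 30.554°.
sin δ = sin 23.44° × sin 30.554° = 0.20222, so δ = +11.667°.
cos h₀ = −tan(-10.0°) tan(+11.667°) = 0.0364, h₀ = 1.5344 rad.
Bracket: h₀ sin ϕ sin δ + cos ϕ cos δ sin h₀ = 1.5344×-0.17365×0.20222 + 0.98481×0.97934×0.99934 = -0.053881 + 0.963827 = 0.909946.
Q̄ = (S_0/π) × [bracket] = (1361/π) × 0.909946 = 394.21 W/m².
— Configuration B (ϕ=+17.2°):
cos h₀ = −tan(+17.2°) tan(+11.667°) = -0.0639, h₀ = 1.6348 rad.
Bracket: h₀ sin ϕ sin δ + cos ϕ cos δ sin h₀ = 1.6348×0.29571×0.20222 + 0.95528×0.97934×0.99796 = 0.097759 + 0.933635 = 1.031394.
Q̄ = (S_0/π) × [bracket] = (1361/π) × 1.031394 = 446.82 W/m².
Ratio Q̄_A / Q̄_B = 394.21 / 446.82 = 0.8823.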